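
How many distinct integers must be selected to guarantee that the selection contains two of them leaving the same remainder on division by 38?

39

By the pigeonhole principle, the 38 residue classes mod 38 are the pigeonholes.
With 38 integers one could put 1 in each residue class and have no class reach 2.
The 39th integer pushes some class to 2, so 38·1 + 1 = 39.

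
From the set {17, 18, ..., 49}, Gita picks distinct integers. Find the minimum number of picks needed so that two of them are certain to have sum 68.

Group the elements by complementary pair {x, 68−x}: {19,49}, {20,48}, {21,47}, …, giving 15 two-element pairs, the single value 34 (it cannot pair with itself since the integers are distinct), and 2 integers whose partner 68−x falls outside [17,49].
By pigeonhole, treating each of those 18 groups as a pigeonhole, one can pick one integer per group — 18 integers — with no two summing to 68.
The 19th integer lands in an occupied pair, forcing a sum of 68.

19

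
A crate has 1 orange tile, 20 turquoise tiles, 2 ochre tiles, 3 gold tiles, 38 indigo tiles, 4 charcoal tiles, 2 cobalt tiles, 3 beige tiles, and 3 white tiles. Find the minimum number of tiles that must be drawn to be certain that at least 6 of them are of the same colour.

Put each drawn tile into a box by colour. The largest draw with every box below 6 takes min(count, 5) from each colour; colours with fewer than 5 contribute all they have.
Σ min(cᵢ, 5) = 1 + 5 + 2 + 3 + 5 + 4 + 2 + 3 + 3 = 28.
Draw number 28 + 1 = 29 must push one box to 6.

29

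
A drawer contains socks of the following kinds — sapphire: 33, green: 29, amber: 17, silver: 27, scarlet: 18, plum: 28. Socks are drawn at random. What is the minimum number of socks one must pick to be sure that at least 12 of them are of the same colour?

An adversary could hand out at most 11 socks per colour: 11 + 11 + 11 + 11 + 11 + 11 = 66 socks and still no colour has 12.
Pigeonhole: one more sock lands in a colour already at 11, so 67 draws are enough and 66 are not.

67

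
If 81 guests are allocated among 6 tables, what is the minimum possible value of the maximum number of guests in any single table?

The 6 tables are the holes and the 81 guests are the pigeons.
If every table held at most 13 guests, the total would be at most 6 × 13 = 78, which is less than 81.
So some table holds at least ⌈81/6⌉ = 14 guests.

14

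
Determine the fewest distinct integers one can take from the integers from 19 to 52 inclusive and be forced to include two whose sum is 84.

25

Group the elements by complementary pair {x, 84−x}: {32,52}, {33,51}, {34,50}, …, giving 10 two-element pairs, the single value 42 (it cannot pair with itself since the integers are distinct), and 13 integers whose partner 84−x falls outside [19,52].
Pigeonhole: treating each of those 24 groups as a pigeonhole, one can pick one integer per group — 24 integers — with no two summing to 84.
The 25th integer lands in an occupied pair, forcing a sum of 84.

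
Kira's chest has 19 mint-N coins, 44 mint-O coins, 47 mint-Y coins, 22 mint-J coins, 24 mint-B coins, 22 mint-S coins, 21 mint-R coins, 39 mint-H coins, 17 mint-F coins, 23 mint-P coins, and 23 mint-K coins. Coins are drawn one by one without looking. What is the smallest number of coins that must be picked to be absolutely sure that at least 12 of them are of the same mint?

122

By the pigeonhole principle, the 11 mints are the holes; the coins drawn are the pigeons.
To avoid 12 of any one mint, the worst case takes at most 11 of each mint.
That gives 11 + 11 + 11 + 11 + 11 + 11 + 11 + 11 + 11 + 11 + 11 = 121 coins with no mint reaching 12.
The next coin forces some mint to 12, so 121 + 1 = 122.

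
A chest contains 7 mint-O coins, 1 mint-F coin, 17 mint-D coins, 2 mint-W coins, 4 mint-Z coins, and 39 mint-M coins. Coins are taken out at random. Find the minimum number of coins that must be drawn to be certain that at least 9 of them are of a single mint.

By pigeonhole, the 6 mints are the holes; the coins drawn are the pigeons.
To avoid 9 of any one mint, the worst case takes at most 8 of each mint, or every coin of a mint that has fewer than 8.
That gives 7 + 1 + 8 + 2 + 4 + 8 = 30 coins with no mint reaching 9.
The next coin forces some mint to 9, so 30 + 1 = 31.

31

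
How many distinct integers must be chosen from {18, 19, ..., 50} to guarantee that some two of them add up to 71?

19

Two chosen integers sum to 71 exactly when both halves of some pair {x, 71−x} with 21 ≤ x ≤ 71−x ≤ 50 are chosen — 15 such pairs.
The remaining 3 elements (those with no distinct partner in range) can never complete a 71-sum, so the worst case takes all of them and one from each pair: 3 + 15 = 18.
By the pigeonhole principle, the 19th integer has to be the second member of some pair, so 18 + 1 = 19.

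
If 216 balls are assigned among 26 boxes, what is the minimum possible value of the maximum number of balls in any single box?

9

The 26 boxes are the holes and the 216 balls are the pigeons.
If every box held at most 8 balls, the total would be at most 26 × 8 = 208, which is less than 216.
So some box holds at least ⌈216/26⌉ = 9 balls.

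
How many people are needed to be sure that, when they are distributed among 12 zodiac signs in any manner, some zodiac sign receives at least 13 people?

With 144 people one could put exactly 12 in each of the 12 zodiac signs, and no zodiac sign would reach 13.
One more person must land in a zodiac sign that already has 12, giving it 13.
So 12 × 12 + 1 = 145 people are required.

145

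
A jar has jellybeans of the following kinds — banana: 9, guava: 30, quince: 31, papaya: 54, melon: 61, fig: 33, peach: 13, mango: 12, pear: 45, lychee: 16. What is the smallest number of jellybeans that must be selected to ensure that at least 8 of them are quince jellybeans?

In the worst case for collecting quince jellybeans, every non-quince jellybean comes out first.
There are 9 + 30 + 54 + 61 + 33 + 13 + 12 + 45 + 16 = 273 non-quince jellybeans altogether.
After those, each further jellybean must be quince, so 273 + 8 = 281 draws guarantee 8 quince jellybeans.

281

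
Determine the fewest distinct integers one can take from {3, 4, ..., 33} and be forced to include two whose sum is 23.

23

Two chosen integers sum to 23 exactly when both halves of some pair {x, 23−x} with 3 ≤ x ≤ 23−x ≤ 20 are chosen — 9 such pairs.
The remaining 13 elements (those with no distinct partner in range) can never complete a 23-sum, so the worst case takes all of them and one from each pair: 13 + 9 = 22.
The 23rd integer has to be the second member of some pair, so 22 + 1 = 23.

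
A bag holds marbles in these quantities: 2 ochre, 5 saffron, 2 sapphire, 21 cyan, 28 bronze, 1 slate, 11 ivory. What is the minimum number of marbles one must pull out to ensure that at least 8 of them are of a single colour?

32

By the pigeonhole principle, the 7 colours are the holes; the marbles drawn are the pigeons.
To avoid 8 of any one colour, the worst case takes at most 7 of each colour, or every marble of a colour that has fewer than 7.
That gives 2 + 5 + 2 + 7 + 7 + 1 + 7 = 31 marbles with no colour reaching 8.
The next marble forces some colour to 8, so 31 + 1 = 32.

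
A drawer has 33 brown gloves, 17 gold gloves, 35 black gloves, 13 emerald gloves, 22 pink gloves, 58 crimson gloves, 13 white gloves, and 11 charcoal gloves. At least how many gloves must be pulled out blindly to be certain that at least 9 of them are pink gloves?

In the worst case for collecting pink gloves, every non-pink glove comes out first.
There are 33 + 17 + 35 + 13 + 58 + 13 + 11 = 180 non-pink gloves altogether.
After those, each further glove must be pink, so 180 + 9 = 189 draws guarantee 9 pink gloves.

189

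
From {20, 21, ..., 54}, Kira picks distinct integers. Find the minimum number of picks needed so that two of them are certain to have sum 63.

24

Two chosen integers sum to 63 exactly when both halves of some pair {x, 63−x} with 20 ≤ x ≤ 63−x ≤ 43 are chosen — 12 such pairs.
The remaining 11 elements (those with no distinct partner in range) can never complete a 63-sum, so the worst case takes all of them and one from each pair: 11 + 12 = 23.
The 24th integer has to be the second member of some pair, so 23 + 1 = 24.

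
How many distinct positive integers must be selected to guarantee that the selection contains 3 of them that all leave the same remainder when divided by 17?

35

Pigeonhole: the 17 residue classes mod 17 are the pigeonholes.
With 34 integers one could put 2 in each residue class and have no class reach 3.
The 35th integer pushes some class to 3, so 17·2 + 1 = 35.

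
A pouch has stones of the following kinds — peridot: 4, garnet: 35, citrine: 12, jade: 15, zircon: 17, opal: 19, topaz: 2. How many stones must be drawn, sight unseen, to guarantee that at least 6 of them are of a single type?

An adversary could hand out at most 5 stones per type (peridot, topaz run out sooner): 4 + 5 + 5 + 5 + 5 + 5 + 2 = 31 stones and still no type has 6.
One more stone lands in a type already at 5, so 32 draws are enough and 31 are not.

32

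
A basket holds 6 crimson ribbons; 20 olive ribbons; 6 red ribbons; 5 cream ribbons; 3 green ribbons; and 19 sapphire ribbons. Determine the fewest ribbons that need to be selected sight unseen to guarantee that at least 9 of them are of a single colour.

An adversary could hand out at most 8 ribbons per colour (4 colours run out sooner): 6 + 8 + 6 + 5 + 3 + 8 = 36 ribbons and still no colour has 9.
By the pigeonhole principle, one more ribbon lands in a colour already at 8, so 37 draws are enough and 36 are not.

37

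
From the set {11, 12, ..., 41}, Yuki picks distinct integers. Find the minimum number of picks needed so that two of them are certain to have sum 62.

22

Group the elements by complementary pair {x, 62−x}: {21,41}, {22,40}, {23,39}, …, giving 10 two-element pairs, the single value 31 (it cannot pair with itself since the integers are distinct), and 10 integers whose partner 62−x falls outside [11,41].
By pigeonhole, treating each of those 21 groups as a pigeonhole, one can pick one integer per group — 21 integers — with no two summing to 62.
The 22nd integer lands in an occupied pair, forcing a sum of 62.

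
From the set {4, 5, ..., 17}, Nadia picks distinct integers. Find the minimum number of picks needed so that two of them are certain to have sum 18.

10

A set avoiding the sum 18 can contain at most one of each pair {x, 18−x}, plus the 4 elements whose complement lies outside the range or equal to its own complement.
The integers 9, …, 17 (9 of them) are such a set: any two sum to at least 9+10 = 19 > 18.
Pigeonhole: any 10th integer completes one of the 5 pairs, so 10 choices force a sum of 18.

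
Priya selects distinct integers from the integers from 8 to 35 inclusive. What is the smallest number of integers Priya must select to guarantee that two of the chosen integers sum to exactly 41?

Two chosen integers sum to 41 exactly when both halves of some pair {x, 41−x} with 8 ≤ x ≤ 41−x ≤ 33 are chosen — 13 such pairs.
The remaining 2 elements (those with no distinct partner in range) can never complete a 41-sum, so the worst case takes all of them and one from each pair: 2 + 13 = 15.
By the pigeonhole principle, the 16th integer has to be the second member of some pair, so 15 + 1 = 16.

16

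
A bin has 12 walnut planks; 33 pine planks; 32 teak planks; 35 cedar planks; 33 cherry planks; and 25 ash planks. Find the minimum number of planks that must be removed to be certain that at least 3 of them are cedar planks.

138

In the worst case for collecting cedar planks, every non-cedar plank comes out first.
There are 12 + 33 + 32 + 33 + 25 = 135 non-cedar planks altogether.
After those, each further plank must be cedar, so 135 + 3 = 138 draws guarantee 3 cedar planks.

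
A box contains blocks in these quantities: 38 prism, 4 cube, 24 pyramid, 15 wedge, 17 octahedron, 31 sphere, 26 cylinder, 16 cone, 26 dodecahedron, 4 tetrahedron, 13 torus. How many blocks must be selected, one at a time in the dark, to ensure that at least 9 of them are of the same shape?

Put each drawn block into a box by shape. The largest draw with every box below 9 takes min(count, 8) from each shape; shapes with fewer than 8 contribute all they have.
Σ min(cᵢ, 8) = 8 + 4 + 8 + 8 + 8 + 8 + 8 + 8 + 8 + 4 + 8 = 80.
Draw number 80 + 1 = 81 must push one box to 9.

81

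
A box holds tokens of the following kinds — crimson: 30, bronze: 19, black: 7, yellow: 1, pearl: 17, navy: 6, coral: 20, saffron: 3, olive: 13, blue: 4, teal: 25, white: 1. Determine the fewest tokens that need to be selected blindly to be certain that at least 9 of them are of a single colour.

71

Put each drawn token into a box by colour. The largest draw with every box below 9 takes min(count, 8) from each colour; colours with fewer than 8 contribute all they have.
Σ min(cᵢ, 8) = 8 + 8 + 7 + 1 + 8 + 6 + 8 + 3 + 8 + 4 + 8 + 1 = 70.
Draw number 70 + 1 = 71 must push one box to 9.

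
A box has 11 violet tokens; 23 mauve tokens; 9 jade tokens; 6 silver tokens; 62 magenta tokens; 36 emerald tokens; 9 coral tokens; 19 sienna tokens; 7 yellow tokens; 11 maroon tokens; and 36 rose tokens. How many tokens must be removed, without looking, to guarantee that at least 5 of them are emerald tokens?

In the worst case for collecting emerald tokens, every non-emerald token comes out first.
There are 11 + 23 + 9 + 6 + 62 + 9 + 19 + 7 + 11 + 36 = 193 non-emerald tokens altogether.
After those, each further token must be emerald, so 193 + 5 = 198 draws guarantee 5 emerald tokens.

198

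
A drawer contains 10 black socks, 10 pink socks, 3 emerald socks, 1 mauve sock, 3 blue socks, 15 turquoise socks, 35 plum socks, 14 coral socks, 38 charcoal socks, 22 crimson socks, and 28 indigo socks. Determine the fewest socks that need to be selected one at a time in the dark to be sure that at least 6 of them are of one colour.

48

An adversary could hand out at most 5 socks per colour (emerald, mauve, blue run out sooner): 5 + 5 + 3 + 1 + 3 + 5 + 5 + 5 + 5 + 5 + 5 = 47 socks and still no colour has 6.
By pigeonhole, one more sock lands in a colour already at 5, so 48 draws are enough and 47 are not.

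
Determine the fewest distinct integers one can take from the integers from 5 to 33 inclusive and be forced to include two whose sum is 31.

19

Group the elements by complementary pair {x, 31−x}: {5,26}, {6,25}, {7,24}, …, giving 11 two-element pairs and 7 integers whose partner 31−x falls outside [5,33].
Treating each of those 18 groups as a pigeonhole, one can pick one integer per group — 18 integers — with no two summing to 31.
The 19th integer lands in an occupied pair, forcing a sum of 31.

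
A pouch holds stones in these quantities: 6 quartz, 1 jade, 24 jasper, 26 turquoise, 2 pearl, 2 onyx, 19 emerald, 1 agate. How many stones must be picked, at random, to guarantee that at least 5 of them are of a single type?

By the pigeonhole principle, the 8 types are the holes; the stones drawn are the pigeons.
To avoid 5 of any one type, the worst case takes at most 4 of each type, or every stone of a type that has fewer than 4.
That gives 4 + 1 + 4 + 4 + 2 + 2 + 4 + 1 = 22 stones with no type reaching 5.
The next stone forces some type to 5, so 22 + 1 = 23.

23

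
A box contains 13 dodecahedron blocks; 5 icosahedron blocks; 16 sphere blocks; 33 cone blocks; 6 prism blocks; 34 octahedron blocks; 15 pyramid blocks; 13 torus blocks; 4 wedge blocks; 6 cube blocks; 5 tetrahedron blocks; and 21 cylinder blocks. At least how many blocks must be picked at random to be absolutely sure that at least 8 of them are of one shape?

An adversary could hand out at most 7 blocks per shape (5 shapes run out sooner): 7 + 5 + 7 + 7 + 6 + 7 + 7 + 7 + 4 + 6 + 5 + 7 = 75 blocks and still no shape has 8.
By the pigeonhole principle, one more block lands in a shape already at 7, so 76 draws are enough and 75 are not.

76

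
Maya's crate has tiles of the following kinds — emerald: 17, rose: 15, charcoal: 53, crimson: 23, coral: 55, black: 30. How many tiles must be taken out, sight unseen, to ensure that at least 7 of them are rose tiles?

In the worst case for collecting rose tiles, every non-rose tile comes out first.
There are 17 + 53 + 23 + 55 + 30 = 178 non-rose tiles altogether.
After those, each further tile must be rose, so 178 + 7 = 185 draws guarantee 7 rose tiles.

185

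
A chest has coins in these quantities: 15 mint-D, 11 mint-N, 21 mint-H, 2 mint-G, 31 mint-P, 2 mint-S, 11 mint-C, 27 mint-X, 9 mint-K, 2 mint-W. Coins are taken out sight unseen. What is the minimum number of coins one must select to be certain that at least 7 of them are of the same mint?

Pigeonhole: the 10 mints are the holes; the coins drawn are the pigeons.
To avoid 7 of any one mint, the worst case takes at most 6 of each mint, or every coin of a mint that has fewer than 6.
That gives 6 + 6 + 6 + 2 + 6 + 2 + 6 + 6 + 6 + 2 = 48 coins with no mint reaching 7.
The next coin forces some mint to 7, so 48 + 1 = 49.

49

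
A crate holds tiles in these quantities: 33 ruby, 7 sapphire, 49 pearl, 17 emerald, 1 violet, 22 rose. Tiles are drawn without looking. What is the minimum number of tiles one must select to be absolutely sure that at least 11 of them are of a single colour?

An adversary could hand out at most 10 tiles per colour (sapphire, violet run out sooner): 10 + 7 + 10 + 10 + 1 + 10 = 48 tiles and still no colour has 11.
Pigeonhole: one more tile lands in a colour already at 10, so 49 draws are enough and 48 are not.

49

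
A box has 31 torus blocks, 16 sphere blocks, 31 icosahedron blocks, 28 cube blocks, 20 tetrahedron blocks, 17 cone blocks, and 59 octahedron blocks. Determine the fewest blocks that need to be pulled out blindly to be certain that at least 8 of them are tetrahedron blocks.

In the worst case for collecting tetrahedron blocks, every non-tetrahedron block comes out first.
There are 31 + 16 + 31 + 28 + 17 + 59 = 182 non-tetrahedron blocks altogether.
After those, each further block must be tetrahedron, so 182 + 8 = 190 draws guarantee 8 tetrahedron blocks.

190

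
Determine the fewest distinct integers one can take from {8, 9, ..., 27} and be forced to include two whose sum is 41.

A set avoiding the sum 41 can contain at most one of each pair {x, 41−x}, plus the 6 elements whose complement lies outside the range.
The integers 8, …, 20 (13 of them) are such a set: any two sum to at least 8+9 = 17 and at most 19+20 = 39 < 41.
By the pigeonhole principle, any 14th integer completes one of the 7 pairs, so 14 choices force a sum of 41.

14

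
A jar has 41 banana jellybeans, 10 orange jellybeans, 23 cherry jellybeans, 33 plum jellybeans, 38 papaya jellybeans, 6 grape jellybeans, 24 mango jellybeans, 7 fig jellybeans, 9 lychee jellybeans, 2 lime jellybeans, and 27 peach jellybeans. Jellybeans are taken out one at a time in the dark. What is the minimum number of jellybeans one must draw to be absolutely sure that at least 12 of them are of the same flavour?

101

The 11 flavours are the holes; the jellybeans drawn are the pigeons.
To avoid 12 of any one flavour, the worst case takes at most 11 of each flavour, or every jellybean of a flavour that has fewer than 11.
That gives 11 + 10 + 11 + 11 + 11 + 6 + 11 + 7 + 9 + 2 + 11 = 100 jellybeans with no flavour reaching 12.
The next jellybean forces some flavour to 12, so 100 + 1 = 101.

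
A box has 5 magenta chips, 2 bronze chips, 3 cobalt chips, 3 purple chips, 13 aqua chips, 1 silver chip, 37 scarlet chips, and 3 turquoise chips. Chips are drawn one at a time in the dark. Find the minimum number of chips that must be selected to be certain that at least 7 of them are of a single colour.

An adversary could hand out at most 6 chips per colour (6 colours run out sooner): 5 + 2 + 3 + 3 + 6 + 1 + 6 + 3 = 29 chips and still no colour has 7.
One more chip lands in a colour already at 6, so 30 draws are enough and 29 are not.

30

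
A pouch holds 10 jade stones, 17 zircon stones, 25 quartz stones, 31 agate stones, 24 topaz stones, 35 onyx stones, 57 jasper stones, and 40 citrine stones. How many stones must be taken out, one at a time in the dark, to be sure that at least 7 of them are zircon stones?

In the worst case for collecting zircon stones, every non-zircon stone comes out first.
There are 10 + 25 + 31 + 24 + 35 + 57 + 40 = 222 non-zircon stones altogether.
After those, each further stone must be zircon, so 222 + 7 = 229 draws guarantee 7 zircon stones.

229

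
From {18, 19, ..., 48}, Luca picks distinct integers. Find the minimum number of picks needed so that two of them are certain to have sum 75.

Group the elements by complementary pair {x, 75−x}: {27,48}, {28,47}, {29,46}, …, giving 11 two-element pairs and 9 integers whose partner 75−x falls outside [18,48].
Treating each of those 20 groups as a pigeonhole, one can pick one integer per group — 20 integers — with no two summing to 75.
The 21st integer lands in an occupied pair, forcing a sum of 75.

21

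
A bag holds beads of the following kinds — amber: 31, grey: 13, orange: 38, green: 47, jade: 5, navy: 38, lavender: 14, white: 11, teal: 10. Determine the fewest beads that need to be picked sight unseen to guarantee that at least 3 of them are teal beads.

200

In the worst case for collecting teal beads, every non-teal bead comes out first.
There are 31 + 13 + 38 + 47 + 5 + 38 + 14 + 11 = 197 non-teal beads altogether.
After those, each further bead must be teal, so 197 + 3 = 200 draws guarantee 3 teal beads.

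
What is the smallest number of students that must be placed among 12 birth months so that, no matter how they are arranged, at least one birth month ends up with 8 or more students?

85

With 84 students one could put exactly 7 in each of the 12 birth months, and no birth month would reach 8.
One more student must land in a birth month that already has 7, giving it 8.
So 12 × 7 + 1 = 85 students are required.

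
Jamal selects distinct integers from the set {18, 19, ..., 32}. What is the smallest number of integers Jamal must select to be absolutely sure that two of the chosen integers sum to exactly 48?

10

A set avoiding the sum 48 can contain at most one of each pair {x, 48−x}, plus the 3 elements whose complement lies outside the range or equal to its own complement.
The integers 24, …, 32 (9 of them) are such a set: any two sum to at least 24+25 = 49 > 48.
By pigeonhole, any 10th integer completes one of the 6 pairs, so 10 choices force a sum of 48.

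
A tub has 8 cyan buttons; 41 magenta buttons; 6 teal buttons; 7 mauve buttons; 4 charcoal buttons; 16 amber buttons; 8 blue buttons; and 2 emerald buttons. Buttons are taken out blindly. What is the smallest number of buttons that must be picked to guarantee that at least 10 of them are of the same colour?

54

By the pigeonhole principle, the 8 colours are the holes; the buttons drawn are the pigeons.
To avoid 10 of any one colour, the worst case takes at most 9 of each colour, or every button of a colour that has fewer than 9.
That gives 8 + 9 + 6 + 7 + 4 + 9 + 8 + 2 = 53 buttons with no colour reaching 10.
The next button forces some colour to 10, so 53 + 1 = 54.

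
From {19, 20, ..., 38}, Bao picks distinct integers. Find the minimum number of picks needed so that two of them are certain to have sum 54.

13

A set avoiding the sum 54 can contain at most one of each pair {x, 54−x}, plus the 4 elements whose complement lies outside the range or equal to its own complement.
The integers 27, …, 38 (12 of them) are such a set: any two sum to at least 27+28 = 55 > 54.
Any 13th integer completes one of the 8 pairs, so 13 choices force a sum of 54.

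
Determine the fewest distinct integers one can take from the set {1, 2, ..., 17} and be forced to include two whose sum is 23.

A set avoiding the sum 23 can contain at most one of each pair {x, 23−x}, plus the 5 elements whose complement lies outside the range.
The integers 1, …, 11 (11 of them) are such a set: any two sum to at least 1+2 = 3 and at most 10+11 = 21 < 23.
By the pigeonhole principle, any 12th integer completes one of the 6 pairs, so 12 choices force a sum of 23.

12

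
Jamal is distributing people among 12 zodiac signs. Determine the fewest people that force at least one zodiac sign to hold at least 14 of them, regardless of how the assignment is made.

157

With 156 people one could put exactly 13 in each of the 12 zodiac signs, and no zodiac sign would reach 14.
One more person must land in a zodiac sign that already has 13, giving it 14.
So 12 × 13 + 1 = 157 people are required.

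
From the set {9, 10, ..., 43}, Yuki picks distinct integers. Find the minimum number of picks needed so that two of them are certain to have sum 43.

A set avoiding the sum 43 can contain at most one of each pair {x, 43−x}, plus the 9 elements whose complement lies outside the range.
The integers 22, …, 43 (22 of them) are such a set: any two sum to at least 22+23 = 45 > 43.
By the pigeonhole principle, any 23rd integer completes one of the 13 pairs, so 23 choices force a sum of 43.

23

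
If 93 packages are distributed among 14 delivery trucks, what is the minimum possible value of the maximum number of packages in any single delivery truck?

The 14 delivery trucks are the holes and the 93 packages are the pigeons.
If every delivery truck held at most 6 packages, the total would be at most 14 × 6 = 84, which is less than 93.
So some delivery truck holds at least ⌈93/14⌉ = 7 packages.

7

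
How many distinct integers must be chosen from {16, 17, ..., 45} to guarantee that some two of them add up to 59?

17

A set avoiding the sum 59 can contain at most one of each pair {x, 59−x}, plus the 2 elements whose complement lies outside the range.
The integers 30, …, 45 (16 of them) are such a set: any two sum to at least 30+31 = 61 > 59.
Any 17th integer completes one of the 14 pairs, so 17 choices force a sum of 59.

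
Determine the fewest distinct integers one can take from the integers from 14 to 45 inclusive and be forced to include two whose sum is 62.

19

Group the elements by complementary pair {x, 62−x}: {17,45}, {18,44}, {19,43}, …, giving 14 two-element pairs, the single value 31 (it cannot pair with itself since the integers are distinct), and 3 integers whose partner 62−x falls outside [14,45].
By pigeonhole, treating each of those 18 groups as a pigeonhole, one can pick one integer per group — 18 integers — with no two summing to 62.
The 19th integer lands in an occupied pair, forcing a sum of 62.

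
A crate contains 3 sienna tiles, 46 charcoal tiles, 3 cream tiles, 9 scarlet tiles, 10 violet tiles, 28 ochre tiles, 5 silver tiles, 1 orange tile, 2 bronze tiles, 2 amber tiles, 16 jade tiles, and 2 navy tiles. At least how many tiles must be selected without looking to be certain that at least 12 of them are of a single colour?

71

The 12 colours are the holes; the tiles drawn are the pigeons.
To avoid 12 of any one colour, the worst case takes at most 11 of each colour, or every tile of a colour that has fewer than 11.
That gives 3 + 11 + 3 + 9 + 10 + 11 + 5 + 1 + 2 + 2 + 11 + 2 = 70 tiles with no colour reaching 12.
The next tile forces some colour to 12, so 70 + 1 = 71.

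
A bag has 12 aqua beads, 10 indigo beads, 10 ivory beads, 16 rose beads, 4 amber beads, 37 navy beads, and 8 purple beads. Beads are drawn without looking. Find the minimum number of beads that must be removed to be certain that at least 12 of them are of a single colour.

An adversary could hand out at most 11 beads per colour (4 colours run out sooner): 11 + 10 + 10 + 11 + 4 + 11 + 8 = 65 beads and still no colour has 12.
By the pigeonhole principle, one more bead lands in a colour already at 11, so 66 draws are enough and 65 are not.

66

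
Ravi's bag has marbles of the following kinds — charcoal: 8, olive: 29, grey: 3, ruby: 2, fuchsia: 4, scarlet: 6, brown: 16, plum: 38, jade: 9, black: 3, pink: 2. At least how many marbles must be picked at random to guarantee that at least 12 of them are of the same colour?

The 11 colours are the holes; the marbles drawn are the pigeons.
To avoid 12 of any one colour, the worst case takes at most 11 of each colour, or every marble of a colour that has fewer than 11.
That gives 8 + 11 + 3 + 2 + 4 + 6 + 11 + 11 + 9 + 3 + 2 = 70 marbles with no colour reaching 12.
The next marble forces some colour to 12, so 70 + 1 = 71.

71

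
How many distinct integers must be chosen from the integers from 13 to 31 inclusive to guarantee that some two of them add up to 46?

Two chosen integers sum to 46 exactly when both halves of some pair {x, 46−x} with 15 ≤ x ≤ 46−x ≤ 31 are chosen — 8 such pairs.
The remaining 3 elements (those with no distinct partner in range) can never complete a 46-sum, so the worst case takes all of them and one from each pair: 3 + 8 = 11.
By pigeonhole, the 12th integer has to be the second member of some pair, so 11 + 1 = 12.

12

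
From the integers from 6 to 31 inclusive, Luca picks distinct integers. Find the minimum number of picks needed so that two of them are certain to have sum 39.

Group the elements by complementary pair {x, 39−x}: {8,31}, {9,30}, {10,29}, …, giving 12 two-element pairs and 2 integers whose partner 39−x falls outside [6,31].
Treating each of those 14 groups as a pigeonhole, one can pick one integer per group — 14 integers — with no two summing to 39.
The 15th integer lands in an occupied pair, forcing a sum of 39.

15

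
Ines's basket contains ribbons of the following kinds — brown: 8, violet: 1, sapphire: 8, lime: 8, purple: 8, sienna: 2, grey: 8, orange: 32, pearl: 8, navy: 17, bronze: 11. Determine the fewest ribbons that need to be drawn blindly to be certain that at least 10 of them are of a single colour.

79

An adversary could hand out at most 9 ribbons per colour (8 colours run out sooner): 8 + 1 + 8 + 8 + 8 + 2 + 8 + 9 + 8 + 9 + 9 = 78 ribbons and still no colour has 10.
Pigeonhole: one more ribbon lands in a colour already at 9, so 79 draws are enough and 78 are not.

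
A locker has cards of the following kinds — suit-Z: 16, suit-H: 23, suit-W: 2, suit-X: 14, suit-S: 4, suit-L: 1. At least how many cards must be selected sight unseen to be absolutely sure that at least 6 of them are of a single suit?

The 6 suits are the holes; the cards drawn are the pigeons.
To avoid 6 of any one suit, the worst case takes at most 5 of each suit, or every card of a suit that has fewer than 5.
That gives 5 + 5 + 2 + 5 + 4 + 1 = 22 cards with no suit reaching 6.
The next card forces some suit to 6, so 22 + 1 = 23.

23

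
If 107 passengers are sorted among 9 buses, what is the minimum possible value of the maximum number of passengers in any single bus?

12

The 9 buses are the holes and the 107 passengers are the pigeons.
If every bus held at most 11 passengers, the total would be at most 9 × 11 = 99, which is less than 107.
So some bus holds at least ⌈107/9⌉ = 12 passengers.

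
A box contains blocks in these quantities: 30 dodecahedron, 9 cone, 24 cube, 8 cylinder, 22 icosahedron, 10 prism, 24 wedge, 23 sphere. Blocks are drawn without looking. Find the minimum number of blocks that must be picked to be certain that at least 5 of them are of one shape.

By the pigeonhole principle, put each drawn block into a box by shape. The largest draw with every box below 5 takes min(count, 4) from each shape.
Σ min(cᵢ, 4) = 4 + 4 + 4 + 4 + 4 + 4 + 4 + 4 = 32.
Draw number 32 + 1 = 33 must push one box to 5.

33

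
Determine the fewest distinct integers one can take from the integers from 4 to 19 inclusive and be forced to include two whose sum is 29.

12

Two chosen integers sum to 29 exactly when both halves of some pair {x, 29−x} with 10 ≤ x ≤ 29−x ≤ 19 are chosen — 5 such pairs.
The remaining 6 elements (those with no distinct partner in range) can never complete a 29-sum, so the worst case takes all of them and one from each pair: 6 + 5 = 11.
The 12th integer has to be the second member of some pair, so 11 + 1 = 12.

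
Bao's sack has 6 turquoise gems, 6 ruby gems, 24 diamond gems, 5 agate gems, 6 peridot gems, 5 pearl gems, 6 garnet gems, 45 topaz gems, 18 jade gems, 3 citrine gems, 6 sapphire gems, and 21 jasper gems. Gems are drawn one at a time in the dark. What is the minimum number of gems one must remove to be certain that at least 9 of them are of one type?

An adversary could hand out at most 8 gems per type (8 types run out sooner): 6 + 6 + 8 + 5 + 6 + 5 + 6 + 8 + 8 + 3 + 6 + 8 = 75 gems and still no type has 9.
One more gem lands in a type already at 8, so 76 draws are enough and 75 are not.

76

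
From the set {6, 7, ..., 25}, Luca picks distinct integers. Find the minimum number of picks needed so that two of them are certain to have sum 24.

15

A set avoiding the sum 24 can contain at most one of each pair {x, 24−x}, plus the 8 elements whose complement lies outside the range or equal to its own complement.
The integers 12, …, 25 (14 of them) are such a set: any two sum to at least 12+13 = 25 > 24.
Any 15th integer completes one of the 6 pairs, so 15 choices force a sum of 24.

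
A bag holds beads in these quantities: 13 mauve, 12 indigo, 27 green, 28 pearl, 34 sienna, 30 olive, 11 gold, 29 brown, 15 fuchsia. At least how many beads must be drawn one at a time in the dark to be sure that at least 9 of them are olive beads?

178

In the worst case for collecting olive beads, every non-olive bead comes out first.
There are 13 + 12 + 27 + 28 + 34 + 11 + 29 + 15 = 169 non-olive beads altogether.
After those, each further bead must be olive, so 169 + 9 = 178 draws guarantee 9 olive beads.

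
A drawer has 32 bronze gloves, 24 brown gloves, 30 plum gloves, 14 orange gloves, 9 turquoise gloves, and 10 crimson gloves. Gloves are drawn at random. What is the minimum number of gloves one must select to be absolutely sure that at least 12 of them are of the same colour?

64

An adversary could hand out at most 11 gloves per colour (turquoise, crimson run out sooner): 11 + 11 + 11 + 11 + 9 + 10 = 63 gloves and still no colour has 12.
By pigeonhole, one more glove lands in a colour already at 11, so 64 draws are enough and 63 are not.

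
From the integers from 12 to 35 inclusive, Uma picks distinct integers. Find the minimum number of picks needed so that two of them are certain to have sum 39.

Group the elements by complementary pair {x, 39−x}: {12,27}, {13,26}, {14,25}, …, giving 8 two-element pairs and 8 integers whose partner 39−x falls outside [12,35].
Treating each of those 16 groups as a pigeonhole, one can pick one integer per group — 16 integers — with no two summing to 39.
The 17th integer lands in an occupied pair, forcing a sum of 39.

17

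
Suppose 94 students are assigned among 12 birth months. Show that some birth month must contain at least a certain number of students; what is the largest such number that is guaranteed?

By pigeonhole, the 12 birth months are the holes and the 94 students are the pigeons.
If every birth month held at most 7 students, the total would be at most 12 × 7 = 84, which is less than 94.
So some birth month holds at least ⌈94/12⌉ = 8 students.

8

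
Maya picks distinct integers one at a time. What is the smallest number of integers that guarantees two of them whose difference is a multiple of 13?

14

Integers whose pairwise differences are multiples of 13 are exactly those sharing a remainder mod 13. By pigeonhole, the 13 residue classes mod 13 are the pigeonholes.
With 13 integers one could put 1 in each residue class and have no class reach 2.
The 14th integer pushes some class to 2, so 13·1 + 1 = 14.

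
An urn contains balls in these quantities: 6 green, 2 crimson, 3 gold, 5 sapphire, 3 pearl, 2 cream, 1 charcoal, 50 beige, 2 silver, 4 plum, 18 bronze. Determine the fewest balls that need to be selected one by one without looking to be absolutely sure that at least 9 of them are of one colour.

45

An adversary could hand out at most 8 balls per colour (9 colours run out sooner): 6 + 2 + 3 + 5 + 3 + 2 + 1 + 8 + 2 + 4 + 8 = 44 balls and still no colour has 9.
Pigeonhole: one more ball lands in a colour already at 8, so 45 draws are enough and 44 are not.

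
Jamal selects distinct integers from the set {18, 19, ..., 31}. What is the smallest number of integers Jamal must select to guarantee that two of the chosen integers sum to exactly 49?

8

A set avoiding the sum 49 can contain at most one of each pair {x, 49−x}.
The integers 25, …, 31 (7 of them) are such a set: any two sum to at least 25+26 = 51 > 49.
By the pigeonhole principle, any 8th integer completes one of the 7 pairs, so 8 choices force a sum of 49.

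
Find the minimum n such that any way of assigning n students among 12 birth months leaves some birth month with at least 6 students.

61

With 60 students one could put exactly 5 in each of the 12 birth months, and no birth month would reach 6.
One more student must land in a birth month that already has 5, giving it 6.
So 12 × 5 + 1 = 61 students are required.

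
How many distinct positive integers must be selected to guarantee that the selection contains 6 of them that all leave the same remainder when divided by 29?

146

The 29 residue classes mod 29 are the pigeonholes.
With 145 integers one could put 5 in each residue class and have no class reach 6.
The 146th integer pushes some class to 6, so 29·5 + 1 = 146.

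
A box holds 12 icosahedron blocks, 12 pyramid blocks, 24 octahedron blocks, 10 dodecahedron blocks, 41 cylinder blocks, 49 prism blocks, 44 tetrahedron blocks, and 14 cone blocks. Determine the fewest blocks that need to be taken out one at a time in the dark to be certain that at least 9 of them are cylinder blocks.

In the worst case for collecting cylinder blocks, every non-cylinder block comes out first.
There are 12 + 12 + 24 + 10 + 49 + 44 + 14 = 165 non-cylinder blocks altogether.
After those, each further block must be cylinder, so 165 + 9 = 174 draws guarantee 9 cylinder blocks.

174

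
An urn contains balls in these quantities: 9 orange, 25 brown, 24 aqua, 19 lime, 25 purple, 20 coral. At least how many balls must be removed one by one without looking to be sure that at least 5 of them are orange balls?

In the worst case for collecting orange balls, every non-orange ball comes out first.
There are 25 + 24 + 19 + 25 + 20 = 113 non-orange balls altogether.
After those, each further ball must be orange, so 113 + 5 = 118 draws guarantee 5 orange balls.

118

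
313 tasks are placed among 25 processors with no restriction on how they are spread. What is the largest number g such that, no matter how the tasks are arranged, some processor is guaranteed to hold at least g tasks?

By pigeonhole, the 25 processors are the holes and the 313 tasks are the pigeons.
If every processor held at most 12 tasks, the total would be at most 25 × 12 = 300, which is less than 313.
So some processor holds at least ⌈313/25⌉ = 13 tasks.

13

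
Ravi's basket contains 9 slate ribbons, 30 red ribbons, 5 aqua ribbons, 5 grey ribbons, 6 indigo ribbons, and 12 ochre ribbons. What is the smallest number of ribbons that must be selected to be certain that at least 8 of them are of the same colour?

An adversary could hand out at most 7 ribbons per colour (aqua, grey, indigo run out sooner): 7 + 7 + 5 + 5 + 6 + 7 = 37 ribbons and still no colour has 8.
One more ribbon lands in a colour already at 7, so 38 draws are enough and 37 are not.

38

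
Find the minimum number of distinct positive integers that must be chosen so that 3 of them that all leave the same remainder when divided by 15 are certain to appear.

Pigeonhole: the 15 residue classes mod 15 are the pigeonholes.
With 30 integers one could put 2 in each residue class and have no class reach 3.
The 31st integer pushes some class to 3, so 15·2 + 1 = 31.

31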